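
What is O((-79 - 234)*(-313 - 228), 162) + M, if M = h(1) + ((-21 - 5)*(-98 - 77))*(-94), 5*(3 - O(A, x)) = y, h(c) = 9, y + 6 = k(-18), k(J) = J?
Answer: -2138416/5 ≈ -4.2768e+5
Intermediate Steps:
y = -24 (y = -6 - 18 = -24)
O(A, x) = 39/5 (O(A, x) = 3 - ⅕*(-24) = 3 + 24/5 = 39/5)
M = -427691 (M = 9 + ((-21 - 5)*(-98 - 77))*(-94) = 9 - 26*(-175)*(-94) = 9 + 4550*(-94) = 9 - 427700 = -427691)
O((-79 - 234)*(-313 - 228), 162) + M = 39/5 - 427691 = -2138416/5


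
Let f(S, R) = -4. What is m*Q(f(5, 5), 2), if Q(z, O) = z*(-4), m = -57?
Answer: -912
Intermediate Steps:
Q(z, O) = -4*z
m*Q(f(5, 5), 2) = -(-228)*(-4) = -57*16 = -912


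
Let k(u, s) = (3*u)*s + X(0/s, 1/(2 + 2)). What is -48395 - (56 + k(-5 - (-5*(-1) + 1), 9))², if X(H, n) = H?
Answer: -106476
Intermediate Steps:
k(u, s) = 3*s*u (k(u, s) = (3*u)*s + 0/s = 3*s*u + 0 = 3*s*u)
-48395 - (56 + k(-5 - (-5*(-1) + 1), 9))² = -48395 - (56 + 3*9*(-5 - (-5*(-1) + 1)))² = -48395 - (56 + 3*9*(-5 - (5 + 1)))² = -48395 - (56 + 3*9*(-5 - 1*6))² = -48395 - (56 + 3*9*(-5 - 6))² = -48395 - (56 + 3*9*(-11))² = -48395 - (56 - 297)² = -48395 - 1*(-241)² = -48395 - 1*58081 = -48395 - 58081 = -106476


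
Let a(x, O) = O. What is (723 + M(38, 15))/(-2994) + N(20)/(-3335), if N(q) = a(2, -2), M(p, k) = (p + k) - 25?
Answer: -2498597/9984990 ≈ -0.25024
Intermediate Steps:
M(p, k) = -25 + k + p (M(p, k) = (k + p) - 25 = -25 + k + p)
N(q) = -2
(723 + M(38, 15))/(-2994) + N(20)/(-3335) = (723 + (-25 + 15 + 38))/(-2994) - 2/(-3335) = (723 + 28)*(-1/2994) - 2*(-1/3335) = 751*(-1/2994) + 2/3335 = -751/2994 + 2/3335 = -2498597/9984990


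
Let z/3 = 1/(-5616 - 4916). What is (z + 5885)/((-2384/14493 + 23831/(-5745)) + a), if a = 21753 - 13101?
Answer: 1720221483195615/2527772018284108 ≈ 0.68053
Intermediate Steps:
a = 8652
z = -3/10532 (z = 3/(-5616 - 4916) = 3/(-10532) = 3*(-1/10532) = -3/10532 ≈ -0.00028485)
(z + 5885)/((-2384/14493 + 23831/(-5745)) + a) = (-3/10532 + 5885)/((-2384/14493 + 23831/(-5745)) + 8652) = 61980817/(10532*((-2384*1/14493 + 23831*(-1/5745)) + 8652)) = 61980817/(10532*((-2384/14493 - 23831/5745) + 8652)) = 61980817/(10532*(-119692921/27754095 + 8652)) = 61980817/(10532*(240008737019/27754095)) = (61980817/10532)*(27754095/240008737019) = 1720221483195615/2527772018284108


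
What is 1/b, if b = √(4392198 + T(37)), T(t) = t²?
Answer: √4393567/4393567 ≈ 0.00047708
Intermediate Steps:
b = √4393567 (b = √(4392198 + 37²) = √(4392198 + 1369) = √4393567 ≈ 2096.1)
1/b = 1/(√4393567) = √4393567/4393567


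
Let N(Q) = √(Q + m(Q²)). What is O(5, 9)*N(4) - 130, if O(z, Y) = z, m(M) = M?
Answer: -130 + 10*√5 ≈ -107.64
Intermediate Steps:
N(Q) = √(Q + Q²)
O(5, 9)*N(4) - 130 = 5*√(4*(1 + 4)) - 130 = 5*√(4*5) - 130 = 5*√20 - 130 = 5*(2*√5) - 130 = 10*√5 - 130 = -130 + 10*√5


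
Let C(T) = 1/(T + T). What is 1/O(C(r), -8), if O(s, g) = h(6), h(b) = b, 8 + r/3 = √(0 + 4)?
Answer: ⅙ ≈ 0.16667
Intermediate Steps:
r = -18 (r = -24 + 3*√(0 + 4) = -24 + 3*√4 = -24 + 3*2 = -24 + 6 = -18)
C(T) = 1/(2*T)
O(s, g) = 6
1/O(C(r), -8) = 1/6 = ⅙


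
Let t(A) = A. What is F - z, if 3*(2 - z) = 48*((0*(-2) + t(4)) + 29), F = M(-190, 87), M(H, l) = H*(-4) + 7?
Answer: 1293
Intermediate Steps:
M(H, l) = 7 - 4*H (M(H, l) = -4*H + 7 = 7 - 4*H)
F = 767 (F = 7 - 4*(-190) = 7 + 760 = 767)
z = -526 (z = 2 - 16*((0*(-2) + 4) + 29) = 2 - 16*((0 + 4) + 29) = 2 - 16*(4 + 29) = 2 - 16*33 = 2 - 1/3*1584 = 2 - 528 = -526)
F - z = 767 - 1*(-526) = 767 + 526 = 1293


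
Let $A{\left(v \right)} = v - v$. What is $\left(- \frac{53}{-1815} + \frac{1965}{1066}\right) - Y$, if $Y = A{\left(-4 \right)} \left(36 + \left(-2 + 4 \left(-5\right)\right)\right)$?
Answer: $\frac{3622973}{1934790} \approx 1.8725$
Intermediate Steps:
$A{\left(v \right)} = 0$
$Y = 0$ ($Y = 0 \left(36 + \left(-2 + 4 \left(-5\right)\right)\right) = 0 \left(36 - 22\right) = 0 \cdot 14 = 0$)
$\left(- \frac{53}{-1815} + \frac{1965}{1066}\right) - Y = \left(- \frac{53}{-1815} + \frac{1965}{1066}\right) - 0 = \left(\left(-53\right) \left(- \frac{1}{1815}\right) + 1965 \cdot \frac{1}{1066}\right) + 0 = \left(\frac{53}{1815} + \frac{1965}{1066}\right) + 0 = \frac{3622973}{1934790} + 0 = \frac{3622973}{1934790}$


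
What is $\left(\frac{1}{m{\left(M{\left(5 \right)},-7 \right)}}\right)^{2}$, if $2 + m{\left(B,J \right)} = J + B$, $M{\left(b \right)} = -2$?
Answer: $\frac{1}{121} \approx 0.0082645$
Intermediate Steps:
$m{\left(B,J \right)} = -2 + B + J$ ($m{\left(B,J \right)} = -2 + \left(J + B\right) = -2 + \left(B + J\right) = -2 + B + J$)
$\left(\frac{1}{m{\left(M{\left(5 \right)},-7 \right)}}\right)^{2} = \left(\frac{1}{-2 - 2 - 7}\right)^{2} = \left(\frac{1}{-11}\right)^{2} = \left(- \frac{1}{11}\right)^{2} = \frac{1}{121}$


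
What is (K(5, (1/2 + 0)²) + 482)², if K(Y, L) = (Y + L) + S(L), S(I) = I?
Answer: 950625/4 ≈ 2.3766e+5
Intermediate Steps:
K(Y, L) = Y + 2*L (K(Y, L) = (Y + L) + L = (L + Y) + L = Y + 2*L)
(K(5, (1/2 + 0)²) + 482)² = ((5 + 2*(1/2 + 0)²) + 482)² = ((5 + 2*(½ + 0)²) + 482)² = ((5 + 2*(½)²) + 482)² = ((5 + 2*(¼)) + 482)² = ((5 + ½) + 482)² = (11/2 + 482)² = (975/2)² = 950625/4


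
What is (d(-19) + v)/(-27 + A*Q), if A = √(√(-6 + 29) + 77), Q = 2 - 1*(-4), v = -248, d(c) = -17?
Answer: 265/(27 - 6*√(77 + √23)) ≈ -9.7196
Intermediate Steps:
Q = 6 (Q = 2 + 4 = 6)
A = √(77 + √23) (A = √(√23 + 77) = √(77 + √23) ≈ 9.0441)
(d(-19) + v)/(-27 + A*Q) = (-17 - 248)/(-27 + √(77 + √23)*6) = -265/(-27 + 6*√(77 + √23))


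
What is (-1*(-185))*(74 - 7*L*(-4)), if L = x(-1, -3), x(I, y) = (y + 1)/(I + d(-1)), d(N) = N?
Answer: 18870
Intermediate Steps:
x(I, y) = (1 + y)/(-1 + I) (x(I, y) = (y + 1)/(I - 1) = (1 + y)/(-1 + I))
L = 1 (L = (1 - 3)/(-1 - 1) = -2/(-2) = -½*(-2) = 1)
(-1*(-185))*(74 - 7*L*(-4)) = (-1*(-185))*(74 - 7*1*(-4)) = 185*(74 - 7*(-4)) = 185*(74 + 28) = 185*102 = 18870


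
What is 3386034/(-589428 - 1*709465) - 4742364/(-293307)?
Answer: 1722225309538/126991469717 ≈ 13.562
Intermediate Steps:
3386034/(-589428 - 1*709465) - 4742364/(-293307) = 3386034/(-589428 - 709465) - 4742364*(-1/293307) = 3386034/(-1298893) + 1580788/97769 = 3386034*(-1/1298893) + 1580788/97769 = -3386034/1298893 + 1580788/97769 = 1722225309538/126991469717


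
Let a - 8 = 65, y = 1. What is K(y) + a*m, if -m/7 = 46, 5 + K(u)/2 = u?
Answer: -23514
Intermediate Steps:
K(u) = -10 + 2*u
a = 73 (a = 8 + 65 = 73)
m = -322 (m = -7*46 = -322)
K(y) + a*m = (-10 + 2*1) + 73*(-322) = (-10 + 2) - 23506 = -8 - 23506 = -23514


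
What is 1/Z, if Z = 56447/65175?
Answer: 65175/56447 ≈ 1.1546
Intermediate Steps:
Z = 56447/65175 (Z = 56447*(1/65175) = 56447/65175 ≈ 0.86608)
1/Z = 1/(56447/65175) = 65175/56447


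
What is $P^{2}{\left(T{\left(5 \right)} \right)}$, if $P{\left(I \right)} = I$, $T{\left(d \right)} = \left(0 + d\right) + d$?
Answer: $100$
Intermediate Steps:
$T{\left(d \right)} = 2 d$ ($T{\left(d \right)} = d + d = 2 d$)
$P^{2}{\left(T{\left(5 \right)} \right)} = \left(2 \cdot 5\right)^{2} = 10^{2} = 100$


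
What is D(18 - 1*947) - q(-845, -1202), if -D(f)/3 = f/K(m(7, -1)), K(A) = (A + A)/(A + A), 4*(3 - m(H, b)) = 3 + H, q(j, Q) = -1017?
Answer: 3804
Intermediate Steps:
m(H, b) = 9/4 - H/4 (m(H, b) = 3 - (3 + H)/4 = 3 + (-¾ - H/4) = 9/4 - H/4)
K(A) = 1 (K(A) = (2*A)/((2*A)) = (2*A)*(1/(2*A)) = 1)
D(f) = -3*f (D(f) = -3*f/1 = -3*f)
D(18 - 1*947) - q(-845, -1202) = -3*(18 - 1*947) - 1*(-1017) = -3*(18 - 947) + 1017 = -3*(-929) + 1017 = 2787 + 1017 = 3804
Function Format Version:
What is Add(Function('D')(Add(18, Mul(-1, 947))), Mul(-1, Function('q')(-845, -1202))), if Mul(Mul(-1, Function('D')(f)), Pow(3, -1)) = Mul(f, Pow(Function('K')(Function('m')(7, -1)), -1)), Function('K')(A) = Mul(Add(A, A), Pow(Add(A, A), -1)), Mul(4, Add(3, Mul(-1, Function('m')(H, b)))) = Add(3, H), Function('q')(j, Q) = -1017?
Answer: 3804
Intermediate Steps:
Function('m')(H, b) = Add(Rational(9, 4), Mul(Rational(-1, 4), H)) (Function('m')(H, b) = Add(3, Mul(Rational(-1, 4), Add(3, H))) = Add(3, Add(Rational(-3, 4), Mul(Rational(-1, 4), H))) = Add(Rational(9, 4), Mul(Rational(-1, 4), H)))
Function('K')(A) = 1 (Function('K')(A) = Mul(Mul(2, A), Pow(Mul(2, A), -1)) = Mul(Mul(2, A), Mul(Rational(1, 2), Pow(A, -1))) = 1)
Function('D')(f) = Mul(-3, f) (Function('D')(f) = Mul(-3, Mul(f, Pow(1, -1))) = Mul(-3, Mul(f, 1)) = Mul(-3, f))
Add(Function('D')(Add(18, Mul(-1, 947))), Mul(-1, Function('q')(-845, -1202))) = Add(Mul(-3, Add(18, Mul(-1, 947))), Mul(-1, -1017)) = Add(Mul(-3, Add(18, -947)), 1017) = Add(Mul(-3, -929), 1017) = Add(2787, 1017) = 3804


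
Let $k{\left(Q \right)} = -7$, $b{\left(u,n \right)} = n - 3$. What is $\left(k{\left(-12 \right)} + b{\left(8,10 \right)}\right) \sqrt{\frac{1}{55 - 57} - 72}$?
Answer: $0$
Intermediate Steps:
$b{\left(u,n \right)} = -3 + n$
$\left(k{\left(-12 \right)} + b{\left(8,10 \right)}\right) \sqrt{\frac{1}{55 - 57} - 72} = \left(-7 + \left(-3 + 10\right)\right) \sqrt{\frac{1}{55 - 57} - 72} = \left(-7 + 7\right) \sqrt{\frac{1}{-2} - 72} = 0 \sqrt{- \frac{1}{2} - 72} = 0 \sqrt{- \frac{145}{2}} = 0 \frac{i \sqrt{290}}{2} = 0$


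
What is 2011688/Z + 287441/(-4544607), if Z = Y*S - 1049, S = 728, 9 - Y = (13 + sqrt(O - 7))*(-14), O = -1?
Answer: 139546641270416639/10035875287465799 - 41006248192*I*sqrt(2)/19874738913 ≈ 13.905 - 2.9179*I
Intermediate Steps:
Y = 191 + 28*I*sqrt(2) (Y = 9 - (13 + sqrt(-1 - 7))*(-14) = 9 - (13 + sqrt(-8))*(-14) = 9 - (13 + 2*I*sqrt(2))*(-14) = 9 - (-182 - 28*I*sqrt(2)) = 9 + (182 + 28*I*sqrt(2)) = 191 + 28*I*sqrt(2) ≈ 191.0 + 39.598*I)
Z = 137999 + 20384*I*sqrt(2) (Z = (191 + 28*I*sqrt(2))*728 - 1049 = (139048 + 20384*I*sqrt(2)) - 1049 = 137999 + 20384*I*sqrt(2) ≈ 1.38e+5 + 28827.0*I)
2011688/Z + 287441/(-4544607) = 2011688/(137999 + 20384*I*sqrt(2)) + 287441/(-4544607) = 2011688/(137999 + 20384*I*sqrt(2)) + 287441*(-1/4544607) = 2011688/(137999 + 20384*I*sqrt(2)) - 287441/4544607 = -287441/4544607 + 2011688/(137999 + 20384*I*sqrt(2))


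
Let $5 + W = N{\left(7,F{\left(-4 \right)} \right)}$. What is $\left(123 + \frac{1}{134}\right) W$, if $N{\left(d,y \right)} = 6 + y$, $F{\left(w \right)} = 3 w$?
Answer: $- \frac{181313}{134} \approx -1353.1$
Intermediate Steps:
$W = -11$ ($W = -5 + \left(6 + 3 \left(-4\right)\right) = -5 + \left(6 - 12\right) = -5 - 6 = -11$)
$\left(123 + \frac{1}{134}\right) W = \left(123 + \frac{1}{134}\right) \left(-11\right) = \frac{16483}{134} \left(-11\right) = - \frac{181313}{134}$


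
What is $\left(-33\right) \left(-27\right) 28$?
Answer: $24948$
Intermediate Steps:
$\left(-33\right) \left(-27\right) 28 = 891 \cdot 28 = 24948$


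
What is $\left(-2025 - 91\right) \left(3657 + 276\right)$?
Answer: $-8322228$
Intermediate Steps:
$\left(-2025 - 91\right) \left(3657 + 276\right) = \left(-2116\right) 3933 = -8322228$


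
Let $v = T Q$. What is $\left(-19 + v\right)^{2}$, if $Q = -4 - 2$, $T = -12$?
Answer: $2809$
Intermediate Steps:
$Q = -6$
$v = 72$ ($v = \left(-12\right) \left(-6\right) = 72$)
$\left(-19 + v\right)^{2} = \left(-19 + 72\right)^{2} = 53^{2} = 2809$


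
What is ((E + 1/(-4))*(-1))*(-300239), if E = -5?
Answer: -6305019/4 ≈ -1.5763e+6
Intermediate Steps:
((E + 1/(-4))*(-1))*(-300239) = ((-5 + 1/(-4))*(-1))*(-300239) = ((-5 - 1/4)*(-1))*(-300239) = -21/4*(-1)*(-300239) = (21/4)*(-300239) = -6305019/4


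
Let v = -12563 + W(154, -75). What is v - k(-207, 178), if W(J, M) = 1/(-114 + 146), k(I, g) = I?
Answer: -395391/32 ≈ -12356.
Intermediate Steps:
W(J, M) = 1/32
v = -402015/32 (v = -12563 + 1/32 = -402015/32 ≈ -12563.)
v - k(-207, 178) = -402015/32 - 1*(-207) = -402015/32 + 207 = -395391/32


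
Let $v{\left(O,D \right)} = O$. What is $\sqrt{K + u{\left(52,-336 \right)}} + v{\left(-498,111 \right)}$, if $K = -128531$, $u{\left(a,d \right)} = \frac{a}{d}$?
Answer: $-498 + \frac{i \sqrt{226728957}}{42} \approx -498.0 + 358.51 i$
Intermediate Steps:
$\sqrt{K + u{\left(52,-336 \right)}} + v{\left(-498,111 \right)} = \sqrt{-128531 + \frac{52}{-336}} - 498 = \sqrt{-128531 + 52 \left(- \frac{1}{336}\right)} - 498 = \sqrt{-128531 - \frac{13}{84}} - 498 = \sqrt{- \frac{10796617}{84}} - 498 = \frac{i \sqrt{226728957}}{42} - 498 = -498 + \frac{i \sqrt{226728957}}{42}$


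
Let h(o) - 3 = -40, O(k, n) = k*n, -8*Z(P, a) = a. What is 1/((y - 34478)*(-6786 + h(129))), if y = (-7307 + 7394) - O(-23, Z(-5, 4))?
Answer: 2/469456515 ≈ 4.2602e-9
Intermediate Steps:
Z(P, a) = -a/8
y = 151/2 (y = (-7307 + 7394) - (-23)*(-⅛*4) = 87 - (-23)*(-1)/2 = 87 - 1*23/2 = 87 - 23/2 = 151/2 ≈ 75.500)
h(o) = -37 (h(o) = 3 - 40 = -37)
1/((y - 34478)*(-6786 + h(129))) = 1/((151/2 - 34478)*(-6786 - 37)) = 1/(-68805/2*(-6823)) = 1/(469456515/2) = 2/469456515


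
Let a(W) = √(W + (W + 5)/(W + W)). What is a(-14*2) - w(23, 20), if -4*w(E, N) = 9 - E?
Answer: -7/2 + I*√21630/28 ≈ -3.5 + 5.2525*I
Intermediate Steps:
w(E, N) = -9/4 + E/4 (w(E, N) = -(9 - E)/4 = -9/4 + E/4)
a(W) = √(W + (5 + W)/(2*W)) (a(W) = √(W + (5 + W)/((2*W))) = √(W + (5 + W)*(1/(2*W))) = √(W + (5 + W)/(2*W)))
a(-14*2) - w(23, 20) = √(2 + 4*(-14*2) + 10/((-14*2)))/2 - (-9/4 + (¼)*23) = √(2 + 4*(-28) + 10/(-28))/2 - (-9/4 + 23/4) = √(2 - 112 + 10*(-1/28))/2 - 1*7/2 = √(2 - 112 - 5/14)/2 - 7/2 = √(-1545/14)/2 - 7/2 = (I*√21630/14)/2 - 7/2 = I*√21630/28 - 7/2 = -7/2 + I*√21630/28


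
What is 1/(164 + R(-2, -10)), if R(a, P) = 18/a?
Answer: 1/155 ≈ 0.0064516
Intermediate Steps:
1/(164 + R(-2, -10)) = 1/(164 + 18/(-2)) = 1/(164 + 18*(-½)) = 1/(164 - 9) = 1/155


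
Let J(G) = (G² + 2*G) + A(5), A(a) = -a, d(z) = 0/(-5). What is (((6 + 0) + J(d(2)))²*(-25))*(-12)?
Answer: 300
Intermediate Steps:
d(z) = 0 (d(z) = 0*(-⅕) = 0)
J(G) = -5 + G² + 2*G (J(G) = (G² + 2*G) - 1*5 = (G² + 2*G) - 5 = -5 + G² + 2*G)
(((6 + 0) + J(d(2)))²*(-25))*(-12) = (((6 + 0) + (-5 + 0² + 2*0))²*(-25))*(-12) = ((6 + (-5 + 0 + 0))²*(-25))*(-12) = ((6 - 5)²*(-25))*(-12) = (1²*(-25))*(-12) = (1*(-25))*(-12) = -25*(-12) = 300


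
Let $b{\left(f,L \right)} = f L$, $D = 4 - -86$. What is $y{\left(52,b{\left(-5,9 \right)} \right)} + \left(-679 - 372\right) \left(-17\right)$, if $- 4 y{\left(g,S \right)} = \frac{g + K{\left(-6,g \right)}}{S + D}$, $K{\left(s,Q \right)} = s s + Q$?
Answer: $\frac{160796}{9} \approx 17866.0$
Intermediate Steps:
$D = 90$ ($D = 4 + 86 = 90$)
$b{\left(f,L \right)} = L f$
$K{\left(s,Q \right)} = Q + s^{2}$ ($K{\left(s,Q \right)} = s^{2} + Q = Q + s^{2}$)
$y{\left(g,S \right)} = - \frac{36 + 2 g}{4 \left(90 + S\right)}$ ($y{\left(g,S \right)} = - \frac{\left(g + \left(g + \left(-6\right)^{2}\right)\right) \frac{1}{S + 90}}{4} = - \frac{\left(g + \left(g + 36\right)\right) \frac{1}{90 + S}}{4} = - \frac{\left(g + \left(36 + g\right)\right) \frac{1}{90 + S}}{4} = - \frac{\left(36 + 2 g\right) \frac{1}{90 + S}}{4} = - \frac{\frac{1}{90 + S} \left(36 + 2 g\right)}{4} = - \frac{36 + 2 g}{4 \left(90 + S\right)}$)
$y{\left(52,b{\left(-5,9 \right)} \right)} + \left(-679 - 372\right) \left(-17\right) = \frac{-18 - 52}{2 \left(90 + 9 \left(-5\right)\right)} + \left(-679 - 372\right) \left(-17\right) = \frac{-18 - 52}{2 \left(90 - 45\right)} + \left(-679 - 372\right) \left(-17\right) = \frac{1}{2} \cdot \frac{1}{45} \left(-70\right) - -17867 = \frac{1}{2} \cdot \frac{1}{45} \left(-70\right) + 17867 = - \frac{7}{9} + 17867 = \frac{160796}{9}$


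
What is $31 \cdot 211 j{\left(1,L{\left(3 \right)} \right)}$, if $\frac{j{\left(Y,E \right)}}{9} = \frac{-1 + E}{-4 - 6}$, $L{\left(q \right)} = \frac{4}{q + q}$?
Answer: $\frac{19623}{10} \approx 1962.3$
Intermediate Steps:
$L{\left(q \right)} = \frac{2}{q}$ ($L{\left(q \right)} = \frac{4}{2 q} = 4 \frac{1}{2 q} = \frac{2}{q}$)
$j{\left(Y,E \right)} = \frac{9}{10} - \frac{9 E}{10}$ ($j{\left(Y,E \right)} = 9 \frac{-1 + E}{-4 - 6} = 9 \frac{-1 + E}{-10} = 9 \left(-1 + E\right) \left(- \frac{1}{10}\right) = 9 \left(\frac{1}{10} - \frac{E}{10}\right) = \frac{9}{10} - \frac{9 E}{10}$)
$31 \cdot 211 j{\left(1,L{\left(3 \right)} \right)} = 31 \cdot 211 \left(\frac{9}{10} - \frac{9 \cdot \frac{2}{3}}{10}\right) = 6541 \left(\frac{9}{10} - \frac{9 \cdot 2 \cdot \frac{1}{3}}{10}\right) = 6541 \left(\frac{9}{10} - \frac{3}{5}\right) = 6541 \cdot \frac{3}{10} = \frac{19623}{10}$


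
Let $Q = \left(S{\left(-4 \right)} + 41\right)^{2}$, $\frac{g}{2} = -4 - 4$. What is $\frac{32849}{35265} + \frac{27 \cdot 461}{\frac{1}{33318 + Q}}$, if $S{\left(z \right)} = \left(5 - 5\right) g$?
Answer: $\frac{15362582014394}{35265} \approx 4.3563 \cdot 10^{8}$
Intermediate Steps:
$g = -16$ ($g = 2 \left(-4 - 4\right) = 2 \left(-8\right) = -16$)
$S{\left(z \right)} = 0$ ($S{\left(z \right)} = \left(5 - 5\right) \left(-16\right) = 0 \left(-16\right) = 0$)
$Q = 1681$ ($Q = \left(0 + 41\right)^{2} = 41^{2} = 1681$)
$\frac{32849}{35265} + \frac{27 \cdot 461}{\frac{1}{33318 + Q}} = \frac{32849}{35265} + \frac{27 \cdot 461}{\frac{1}{33318 + 1681}} = 32849 \cdot \frac{1}{35265} + \frac{12447}{\frac{1}{34999}} = \frac{32849}{35265} + 12447 \frac{1}{\frac{1}{34999}} = \frac{32849}{35265} + 12447 \cdot 34999 = \frac{32849}{35265} + 435632553 = \frac{15362582014394}{35265}$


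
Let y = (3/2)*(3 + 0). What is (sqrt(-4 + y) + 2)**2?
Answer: (4 + sqrt(2))**2/4 ≈ 7.3284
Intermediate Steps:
y = 9/2 (y = (3*(1/2))*3 = (3/2)*3 = 9/2 ≈ 4.5000)
(sqrt(-4 + y) + 2)**2 = (sqrt(-4 + 9/2) + 2)**2 = (sqrt(1/2) + 2)**2 = (sqrt(2)/2 + 2)**2 = (2 + sqrt(2)/2)**2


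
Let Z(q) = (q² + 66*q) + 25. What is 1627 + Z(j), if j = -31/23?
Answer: 827811/529 ≈ 1564.9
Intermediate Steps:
j = -31/23 (j = -31*1/23 = -31/23 ≈ -1.3478)
Z(q) = 25 + q² + 66*q
1627 + Z(j) = 1627 + (25 + (-31/23)² + 66*(-31/23)) = 1627 + (25 + 961/529 - 2046/23) = 1627 - 32872/529 = 827811/529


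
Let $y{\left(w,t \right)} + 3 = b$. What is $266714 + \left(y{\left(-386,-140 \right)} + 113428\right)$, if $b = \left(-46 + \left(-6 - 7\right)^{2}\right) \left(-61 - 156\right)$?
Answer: $353448$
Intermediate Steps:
$b = -26691$ ($b = \left(-46 + \left(-13\right)^{2}\right) \left(-217\right) = \left(-46 + 169\right) \left(-217\right) = 123 \left(-217\right) = -26691$)
$y{\left(w,t \right)} = -26694$ ($y{\left(w,t \right)} = -3 - 26691 = -26694$)
$266714 + \left(y{\left(-386,-140 \right)} + 113428\right) = 266714 + \left(-26694 + 113428\right) = 266714 + 86734 = 353448$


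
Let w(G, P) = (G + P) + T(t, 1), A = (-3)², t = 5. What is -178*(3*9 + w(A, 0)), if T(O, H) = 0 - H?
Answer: -6230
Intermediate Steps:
A = 9
T(O, H) = -H
w(G, P) = -1 + G + P (w(G, P) = (G + P) - 1*1 = (G + P) - 1 = -1 + G + P)
-178*(3*9 + w(A, 0)) = -178*(3*9 + (-1 + 9 + 0)) = -178*(27 + 8) = -178*35 = -6230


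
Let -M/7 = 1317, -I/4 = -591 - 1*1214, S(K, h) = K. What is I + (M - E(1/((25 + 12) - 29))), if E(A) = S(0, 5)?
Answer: -1999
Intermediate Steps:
I = 7220 (I = -4*(-591 - 1*1214) = -4*(-591 - 1214) = -4*(-1805) = 7220)
M = -9219 (M = -7*1317 = -9219)
E(A) = 0
I + (M - E(1/((25 + 12) - 29))) = 7220 + (-9219 - 1*0) = 7220 + (-9219 + 0) = 7220 - 9219 = -1999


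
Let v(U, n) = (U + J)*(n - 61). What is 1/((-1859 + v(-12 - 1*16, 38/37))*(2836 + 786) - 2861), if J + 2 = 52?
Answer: -37/426056679 ≈ -8.6843e-8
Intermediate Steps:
J = 50 (J = -2 + 52 = 50)
v(U, n) = (-61 + n)*(50 + U) (v(U, n) = (U + 50)*(n - 61) = (50 + U)*(-61 + n) = (-61 + n)*(50 + U))
1/((-1859 + v(-12 - 1*16, 38/37))*(2836 + 786) - 2861) = 1/((-1859 + (-3050 - 61*(-12 - 1*16) + 50*(38/37) + (-12 - 1*16)*(38/37)))*(2836 + 786) - 2861) = 1/((-1859 + (-3050 - 61*(-12 - 16) + 50*(38*(1/37)) + (-12 - 16)*(38*(1/37))))*3622 - 2861) = 1/((-1859 + (-3050 - 61*(-28) + 50*(38/37) - 28*38/37))*3622 - 2861) = 1/((-1859 + (-3050 + 1708 + 1900/37 - 1064/37))*3622 - 2861) = 1/((-1859 - 48818/37)*3622 - 2861) = 1/(-117601/37*3622 - 2861) = 1/(-425950822/37 - 2861) = 1/(-426056679/37) = -37/426056679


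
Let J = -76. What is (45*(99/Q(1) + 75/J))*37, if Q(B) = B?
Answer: 12402585/76 ≈ 1.6319e+5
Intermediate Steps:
(45*(99/Q(1) + 75/J))*37 = (45*(99/1 + 75/(-76)))*37 = (45*(99*1 + 75*(-1/76)))*37 = (45*(99 - 75/76))*37 = (45*(7449/76))*37 = (335205/76)*37 = 12402585/76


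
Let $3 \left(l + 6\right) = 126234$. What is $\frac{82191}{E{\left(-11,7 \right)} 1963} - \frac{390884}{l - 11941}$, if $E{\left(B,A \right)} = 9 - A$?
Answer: $\frac{941886437}{118294306} \approx 7.9622$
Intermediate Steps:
$l = 42072$ ($l = -6 + \frac{1}{3} \cdot 126234 = -6 + 42078 = 42072$)
$\frac{82191}{E{\left(-11,7 \right)} 1963} - \frac{390884}{l - 11941} = \frac{82191}{\left(9 - 7\right) 1963} - \frac{390884}{42072 - 11941} = \frac{82191}{\left(9 - 7\right) 1963} - \frac{390884}{30131} = \frac{82191}{2 \cdot 1963} - \frac{390884}{30131} = \frac{82191}{3926} - \frac{390884}{30131} = \frac{941886437}{118294306}$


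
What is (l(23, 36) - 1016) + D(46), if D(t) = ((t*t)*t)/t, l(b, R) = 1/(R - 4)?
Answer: 35201/32 ≈ 1100.0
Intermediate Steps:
l(b, R) = 1/(-4 + R)
D(t) = t² (D(t) = (t²*t)/t = t³/t = t²)
(l(23, 36) - 1016) + D(46) = (1/(-4 + 36) - 1016) + 46² = (1/32 - 1016) + 2116 = -32511/32 + 2116 = 35201/32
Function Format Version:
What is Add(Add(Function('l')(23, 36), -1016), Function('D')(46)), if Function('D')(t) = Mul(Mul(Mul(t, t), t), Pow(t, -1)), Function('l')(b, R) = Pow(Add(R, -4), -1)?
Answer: Rational(35201, 32) ≈ 1100.0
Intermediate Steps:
Function('l')(b, R) = Pow(Add(-4, R), -1)
Function('D')(t) = Pow(t, 2) (Function('D')(t) = Mul(Mul(Pow(t, 2), t), Pow(t, -1)) = Mul(Pow(t, 3), Pow(t, -1)) = Pow(t, 2))
Add(Add(Function('l')(23, 36), -1016), Function('D')(46)) = Add(Add(Pow(Add(-4, 36), -1), -1016), Pow(46, 2)) = Add(Add(Pow(32, -1), -1016), 2116) = Add(Add(Rational(1, 32), -1016), 2116) = Add(Rational(-32511, 32), 2116) = Rational(35201, 32)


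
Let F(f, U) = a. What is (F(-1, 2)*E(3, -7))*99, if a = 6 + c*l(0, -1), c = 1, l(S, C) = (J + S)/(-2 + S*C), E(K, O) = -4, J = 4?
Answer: -1584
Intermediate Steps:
l(S, C) = (4 + S)/(-2 + C*S) (l(S, C) = (4 + S)/(-2 + S*C) = (4 + S)/(-2 + C*S))
a = 4 (a = 6 + 1*((4 + 0)/(-2 - 1*0)) = 6 + 1*(4/(-2 + 0)) = 6 + 1*(4/(-2)) = 6 + 1*(-1/2*4) = 6 + 1*(-2) = 6 - 2 = 4)
F(f, U) = 4
(F(-1, 2)*E(3, -7))*99 = (4*(-4))*99 = -16*99 = -1584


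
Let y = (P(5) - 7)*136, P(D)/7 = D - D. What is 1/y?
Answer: -1/952 ≈ -0.0010504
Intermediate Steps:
P(D) = 0 (P(D) = 7*(D - D) = 7*0 = 0)
y = -952 (y = (0 - 7)*136 = -7*136 = -952)
1/y = 1/(-952) = -1/952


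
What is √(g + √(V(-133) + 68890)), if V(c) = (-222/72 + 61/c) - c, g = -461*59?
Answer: √(-17320431996 + 798*√43951866945)/798 ≈ 164.12*I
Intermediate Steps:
g = -27199
V(c) = -37/12 - c + 61/c (V(c) = (-222*1/72 + 61/c) - c = (-37/12 + 61/c) - c = -37/12 - c + 61/c)
√(g + √(V(-133) + 68890)) = √(-27199 + √((-37/12 - 1*(-133) + 61/(-133)) + 68890)) = √(-27199 + √((-37/12 + 133 + 61*(-1/133)) + 68890)) = √(-27199 + √((-37/12 + 133 - 61/133) + 68890)) = √(-27199 + √(206615/1596 + 68890)) = √(-27199 + √(110155055/1596)) = √(-27199 + √43951866945/798)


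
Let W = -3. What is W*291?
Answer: -873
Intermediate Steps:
W*291 = -3*291 = -873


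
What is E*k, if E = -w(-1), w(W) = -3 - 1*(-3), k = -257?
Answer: 0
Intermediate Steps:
w(W) = 0 (w(W) = -3 + 3 = 0)
E = 0 (E = -1*0 = 0)
E*k = 0*(-257) = 0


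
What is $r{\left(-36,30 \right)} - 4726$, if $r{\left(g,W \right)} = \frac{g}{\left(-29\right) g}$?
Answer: $- \frac{137055}{29} \approx -4726.0$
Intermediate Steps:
$r{\left(g,W \right)} = - \frac{1}{29}$ ($r{\left(g,W \right)} = g \left(- \frac{1}{29 g}\right) = - \frac{1}{29}$)
$r{\left(-36,30 \right)} - 4726 = - \frac{1}{29} - 4726 = - \frac{137055}{29}$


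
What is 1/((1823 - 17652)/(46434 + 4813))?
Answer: -51247/15829 ≈ -3.2375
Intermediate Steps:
1/((1823 - 17652)/(46434 + 4813)) = 1/(-15829/51247) = -51247/15829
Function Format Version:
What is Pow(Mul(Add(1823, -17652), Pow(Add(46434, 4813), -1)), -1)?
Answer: Rational(-51247, 15829) ≈ -3.2375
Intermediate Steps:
Pow(Mul(Add(1823, -17652), Pow(Add(46434, 4813), -1)), -1) = Pow(Mul(-15829, Pow(51247, -1)), -1) = Pow(Mul(-15829, Rational(1, 51247)), -1) = Pow(Rational(-15829, 51247), -1) = Rational(-51247, 15829)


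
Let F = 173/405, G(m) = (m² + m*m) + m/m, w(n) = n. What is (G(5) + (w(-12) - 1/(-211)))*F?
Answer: 284758/17091 ≈ 16.661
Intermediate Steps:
G(m) = 1 + 2*m² (G(m) = (m² + m²) + 1 = 2*m² + 1 = 1 + 2*m²)
F = 173/405 (F = 173*(1/405) = 173/405 ≈ 0.42716)
(G(5) + (w(-12) - 1/(-211)))*F = ((1 + 2*5²) + (-12 - 1/(-211)))*(173/405) = ((1 + 2*25) + (-12 - 1*(-1/211)))*(173/405) = ((1 + 50) + (-12 + 1/211))*(173/405) = (51 - 2531/211)*(173/405) = (8230/211)*(173/405) = 284758/17091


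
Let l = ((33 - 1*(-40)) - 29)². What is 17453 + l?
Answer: 19389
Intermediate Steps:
l = 1936 (l = ((33 + 40) - 29)² = (73 - 29)² = 44² = 1936)
17453 + l = 17453 + 1936 = 19389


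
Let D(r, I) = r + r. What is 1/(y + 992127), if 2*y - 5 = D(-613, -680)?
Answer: 2/1983033 ≈ 1.0086e-6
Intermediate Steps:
D(r, I) = 2*r
y = -1221/2 (y = 5/2 + (2*(-613))/2 = 5/2 + (½)*(-1226) = 5/2 - 613 = -1221/2 ≈ -610.50)
1/(y + 992127) = 1/(-1221/2 + 992127) = 1/(1983033/2) = 2/1983033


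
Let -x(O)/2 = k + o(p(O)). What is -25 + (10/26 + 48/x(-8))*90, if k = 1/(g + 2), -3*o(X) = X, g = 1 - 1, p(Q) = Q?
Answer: -166105/247 ≈ -672.49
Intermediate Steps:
g = 0
o(X) = -X/3
k = ½ (k = 1/(0 + 2) = 1/2 = ½ ≈ 0.50000)
x(O) = -1 + 2*O/3 (x(O) = -2*(½ - O/3) = -1 + 2*O/3)
-25 + (10/26 + 48/x(-8))*90 = -25 + (10/26 + 48/(-1 + (⅔)*(-8)))*90 = -25 + (10*(1/26) + 48/(-1 - 16/3))*90 = -25 + (5/13 + 48/(-19/3))*90 = -25 + (5/13 + 48*(-3/19))*90 = -25 + (5/13 - 144/19)*90 = -25 - 1777/247*90 = -25 - 159930/247 = -166105/247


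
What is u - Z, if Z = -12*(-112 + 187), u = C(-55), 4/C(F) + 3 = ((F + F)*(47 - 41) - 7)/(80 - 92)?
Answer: 567948/631 ≈ 900.08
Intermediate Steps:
C(F) = 4/(-29/12 - F) (C(F) = 4/(-3 + ((F + F)*(47 - 41) - 7)/(80 - 92)) = 4/(-3 + ((2*F)*6 - 7)/(-12)) = 4/(-3 + (12*F - 7)*(-1/12)) = 4/(-3 + (-7 + 12*F)*(-1/12)) = 4/(-3 + (7/12 - F)) = 4/(-29/12 - F))
u = 48/631 (u = -48/(29 + 12*(-55)) = -48/(29 - 660) = -48/(-631) = -48*(-1/631) = 48/631 ≈ 0.076070)
Z = -900 (Z = -12*75 = -900)
u - Z = 48/631 - 1*(-900) = 48/631 + 900 = 567948/631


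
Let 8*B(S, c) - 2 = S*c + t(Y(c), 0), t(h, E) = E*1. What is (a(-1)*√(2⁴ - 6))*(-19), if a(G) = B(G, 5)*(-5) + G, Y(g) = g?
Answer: -133*√10/8 ≈ -52.573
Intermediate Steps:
t(h, E) = E
B(S, c) = ¼ + S*c/8 (B(S, c) = ¼ + (S*c + 0)/8 = ¼ + (S*c)/8 = ¼ + S*c/8)
a(G) = -5/4 - 17*G/8 (a(G) = (¼ + (⅛)*G*5)*(-5) + G = (¼ + 5*G/8)*(-5) + G = (-5/4 - 25*G/8) + G = -5/4 - 17*G/8)
(a(-1)*√(2⁴ - 6))*(-19) = ((-5/4 - 17/8*(-1))*√(2⁴ - 6))*(-19) = ((-5/4 + 17/8)*√(16 - 6))*(-19) = (7*√10/8)*(-19) = -133*√10/8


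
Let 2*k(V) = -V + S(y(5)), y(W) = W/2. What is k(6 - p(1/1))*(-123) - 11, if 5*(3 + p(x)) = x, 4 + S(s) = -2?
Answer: 4496/5 ≈ 899.20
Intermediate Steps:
y(W) = W/2 (y(W) = W*(½) = W/2)
S(s) = -6 (S(s) = -4 - 2 = -6)
p(x) = -3 + x/5
k(V) = -3 - V/2 (k(V) = (-V - 6)/2 = (-6 - V)/2 = -3 - V/2)
k(6 - p(1/1))*(-123) - 11 = (-3 - (6 - (-3 + (⅕)/1))/2)*(-123) - 11 = (-3 - (6 - (-3 + (⅕)*1))/2)*(-123) - 11 = (-3 - (6 - (-3 + ⅕))/2)*(-123) - 11 = (-3 - (6 - 1*(-14/5))/2)*(-123) - 11 = (-3 - (6 + 14/5)/2)*(-123) - 11 = (-3 - ½*44/5)*(-123) - 11 = (-3 - 22/5)*(-123) - 11 = -37/5*(-123) - 11 = 4551/5 - 11 = 4496/5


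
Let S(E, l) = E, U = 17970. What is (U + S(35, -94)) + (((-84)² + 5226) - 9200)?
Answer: 21087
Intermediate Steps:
(U + S(35, -94)) + (((-84)² + 5226) - 9200) = (17970 + 35) + (((-84)² + 5226) - 9200) = 18005 + ((7056 + 5226) - 9200) = 18005 + (12282 - 9200) = 18005 + 3082 = 21087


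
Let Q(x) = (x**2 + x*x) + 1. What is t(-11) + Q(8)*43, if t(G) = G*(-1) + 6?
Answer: 5564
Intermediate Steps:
t(G) = 6 - G (t(G) = -G + 6 = 6 - G)
Q(x) = 1 + 2*x**2 (Q(x) = (x**2 + x**2) + 1 = 2*x**2 + 1 = 1 + 2*x**2)
t(-11) + Q(8)*43 = (6 - 1*(-11)) + (1 + 2*8**2)*43 = (6 + 11) + (1 + 2*64)*43 = 17 + (1 + 128)*43 = 17 + 129*43 = 17 + 5547 = 5564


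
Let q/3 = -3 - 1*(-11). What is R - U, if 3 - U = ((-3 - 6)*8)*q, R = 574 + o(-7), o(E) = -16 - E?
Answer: -1166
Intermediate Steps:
q = 24 (q = 3*(-3 - 1*(-11)) = 3*(-3 + 11) = 3*8 = 24)
R = 565 (R = 574 + (-16 - 1*(-7)) = 574 + (-16 + 7) = 574 - 9 = 565)
U = 1731 (U = 3 - (-3 - 6)*8*24 = 3 - (-9*8)*24 = 3 - (-72)*24 = 3 - 1*(-1728) = 3 + 1728 = 1731)
R - U = 565 - 1*1731 = 565 - 1731 = -1166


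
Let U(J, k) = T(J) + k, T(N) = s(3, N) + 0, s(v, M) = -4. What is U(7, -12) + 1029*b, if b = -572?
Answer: -588604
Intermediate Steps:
T(N) = -4 (T(N) = -4 + 0 = -4)
U(J, k) = -4 + k
U(7, -12) + 1029*b = (-4 - 12) + 1029*(-572) = -16 - 588588 = -588604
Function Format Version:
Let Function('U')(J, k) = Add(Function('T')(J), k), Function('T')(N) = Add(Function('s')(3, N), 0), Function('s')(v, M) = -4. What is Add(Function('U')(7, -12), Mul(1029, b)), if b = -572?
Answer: -588604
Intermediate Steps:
Function('T')(N) = -4 (Function('T')(N) = Add(-4, 0) = -4)
Function('U')(J, k) = Add(-4, k)
Add(Function('U')(7, -12), Mul(1029, b)) = Add(Add(-4, -12), Mul(1029, -572)) = Add(-16, -588588) = -588604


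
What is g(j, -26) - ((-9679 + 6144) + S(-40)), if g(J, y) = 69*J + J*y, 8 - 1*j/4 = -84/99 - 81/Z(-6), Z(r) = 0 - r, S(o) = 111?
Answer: 239842/33 ≈ 7267.9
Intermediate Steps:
Z(r) = -r
j = 2950/33 (j = 32 - 4*(-84/99 - 81/((-1*(-6)))) = 32 - 4*(-84*1/99 - 81/6) = 32 - 4*(-28/33 - 81*1/6) = 32 - 4*(-28/33 - 27/2) = 32 - 4*(-947/66) = 32 + 1894/33 = 2950/33 ≈ 89.394)
g(j, -26) - ((-9679 + 6144) + S(-40)) = 2950*(69 - 26)/33 - ((-9679 + 6144) + 111) = (2950/33)*43 - (-3535 + 111) = 126850/33 - 1*(-3424) = 126850/33 + 3424 = 239842/33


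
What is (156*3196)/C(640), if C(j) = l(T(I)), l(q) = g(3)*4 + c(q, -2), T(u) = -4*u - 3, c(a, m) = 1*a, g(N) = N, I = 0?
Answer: 166192/3 ≈ 55397.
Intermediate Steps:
c(a, m) = a
T(u) = -3 - 4*u
l(q) = 12 + q (l(q) = 3*4 + q = 12 + q)
C(j) = 9 (C(j) = 12 + (-3 - 4*0) = 12 + (-3 + 0) = 12 - 3 = 9)
(156*3196)/C(640) = (156*3196)/9 = 498576*(⅑) = 166192/3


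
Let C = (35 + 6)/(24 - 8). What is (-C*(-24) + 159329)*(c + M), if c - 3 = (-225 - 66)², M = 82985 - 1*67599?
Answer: 15950207335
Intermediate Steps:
C = 41/16 ≈ 2.5625
M = 15386 (M = 82985 - 67599 = 15386)
c = 84684 (c = 3 + (-225 - 66)² = 3 + (-291)² = 3 + 84681 = 84684)
(-C*(-24) + 159329)*(c + M) = (-1*41/16*(-24) + 159329)*(84684 + 15386) = (-41/16*(-24) + 159329)*100070 = (123/2 + 159329)*100070 = (318781/2)*100070 = 15950207335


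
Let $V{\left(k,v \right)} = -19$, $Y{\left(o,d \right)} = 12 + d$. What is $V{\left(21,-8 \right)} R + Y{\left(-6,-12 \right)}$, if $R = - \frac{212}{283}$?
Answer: $\frac{4028}{283} \approx 14.233$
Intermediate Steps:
$R = - \frac{212}{283}$ ($R = \left(-212\right) \frac{1}{283} = - \frac{212}{283} \approx -0.74912$)
$V{\left(21,-8 \right)} R + Y{\left(-6,-12 \right)} = \left(-19\right) \left(- \frac{212}{283}\right) + \left(12 - 12\right) = \frac{4028}{283} + 0 = \frac{4028}{283}$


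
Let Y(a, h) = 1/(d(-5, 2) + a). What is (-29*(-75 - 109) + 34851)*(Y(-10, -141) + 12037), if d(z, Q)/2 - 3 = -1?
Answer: 2902345327/6 ≈ 4.8372e+8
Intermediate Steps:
d(z, Q) = 4 (d(z, Q) = 6 + 2*(-1) = 6 - 2 = 4)
Y(a, h) = 1/(4 + a)
(-29*(-75 - 109) + 34851)*(Y(-10, -141) + 12037) = (-29*(-75 - 109) + 34851)*(1/(4 - 10) + 12037) = (-29*(-184) + 34851)*(1/(-6) + 12037) = (5336 + 34851)*(-⅙ + 12037) = 40187*(72221/6) = 2902345327/6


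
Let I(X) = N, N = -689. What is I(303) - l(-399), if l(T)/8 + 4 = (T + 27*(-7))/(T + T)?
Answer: -12595/19 ≈ -662.89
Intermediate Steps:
I(X) = -689
l(T) = -32 + 4*(-189 + T)/T (l(T) = -32 + 8*((T + 27*(-7))/(T + T)) = -32 + 8*((T - 189)/((2*T))) = -32 + 8*((-189 + T)*(1/(2*T))) = -32 + 8*((-189 + T)/(2*T)) = -32 + 4*(-189 + T)/T)
I(303) - l(-399) = -689 - (-28 - 756/(-399)) = -689 - (-28 - 756*(-1/399)) = -689 - (-28 + 36/19) = -689 - 1*(-496/19) = -689 + 496/19 = -12595/19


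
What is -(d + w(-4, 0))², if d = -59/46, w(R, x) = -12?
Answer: -373321/2116 ≈ -176.43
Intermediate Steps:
d = -59/46 (d = -59*1/46 = -59/46 ≈ -1.2826)
-(d + w(-4, 0))² = -(-59/46 - 12)² = -(-611/46)² = -1*373321/2116 = -373321/2116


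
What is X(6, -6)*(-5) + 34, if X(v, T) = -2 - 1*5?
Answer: 69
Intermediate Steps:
X(v, T) = -7 (X(v, T) = -2 - 5 = -7)
X(6, -6)*(-5) + 34 = -7*(-5) + 34 = 35 + 34 = 69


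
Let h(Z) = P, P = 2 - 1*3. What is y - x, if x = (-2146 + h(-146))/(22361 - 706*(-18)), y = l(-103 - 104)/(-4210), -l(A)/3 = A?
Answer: -12738979/147640490 ≈ -0.086284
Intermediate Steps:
l(A) = -3*A
y = -621/4210 (y = -3*(-103 - 104)/(-4210) = -3*(-207)*(-1/4210) = 621*(-1/4210) = -621/4210 ≈ -0.14751)
P = -1 (P = 2 - 3 = -1)
h(Z) = -1
x = -2147/35069 (x = (-2146 - 1)/(22361 - 706*(-18)) = -2147/(22361 + 12708) = -2147/35069 ≈ -0.061222)
y - x = -621/4210 - 1*(-2147/35069) = -621/4210 + 2147/35069 = -12738979/147640490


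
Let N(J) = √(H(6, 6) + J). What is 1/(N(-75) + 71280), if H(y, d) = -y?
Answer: 880/62726401 - I/564537609 ≈ 1.4029e-5 - 1.7714e-9*I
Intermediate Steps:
N(J) = √(-6 + J) (N(J) = √(-1*6 + J) = √(-6 + J))
1/(N(-75) + 71280) = 1/(√(-6 - 75) + 71280) = 1/(√(-81) + 71280) = 1/(9*I + 71280) = 1/(71280 + 9*I) = (71280 - 9*I)/5080838481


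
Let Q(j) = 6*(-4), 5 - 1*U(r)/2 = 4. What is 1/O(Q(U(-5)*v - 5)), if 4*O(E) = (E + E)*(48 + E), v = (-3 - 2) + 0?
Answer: -1/288 ≈ -0.0034722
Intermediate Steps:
v = -5 (v = -5 + 0 = -5)
U(r) = 2 (U(r) = 10 - 2*4 = 10 - 8 = 2)
Q(j) = -24
O(E) = E*(48 + E)/2 (O(E) = ((E + E)*(48 + E))/4 = ((2*E)*(48 + E))/4 = (2*E*(48 + E))/4 = E*(48 + E)/2)
1/O(Q(U(-5)*v - 5)) = 1/((1/2)*(-24)*(48 - 24)) = 1/((1/2)*(-24)*24) = 1/(-288) = -1/288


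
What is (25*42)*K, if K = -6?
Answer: -6300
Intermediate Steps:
(25*42)*K = (25*42)*(-6) = 1050*(-6) = -6300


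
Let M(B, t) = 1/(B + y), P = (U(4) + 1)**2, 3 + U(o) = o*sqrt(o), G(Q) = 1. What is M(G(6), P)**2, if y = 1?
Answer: 1/4 ≈ 0.25000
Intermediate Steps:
U(o) = -3 + o**(3/2) (U(o) = -3 + o*sqrt(o) = -3 + o**(3/2))
P = 36 (P = ((-3 + 4**(3/2)) + 1)**2 = ((-3 + 8) + 1)**2 = (5 + 1)**2 = 6**2 = 36)
M(B, t) = 1/(1 + B) (M(B, t) = 1/(B + 1) = 1/(1 + B))
M(G(6), P)**2 = (1/(1 + 1))**2 = (1/2)**2 = 1/4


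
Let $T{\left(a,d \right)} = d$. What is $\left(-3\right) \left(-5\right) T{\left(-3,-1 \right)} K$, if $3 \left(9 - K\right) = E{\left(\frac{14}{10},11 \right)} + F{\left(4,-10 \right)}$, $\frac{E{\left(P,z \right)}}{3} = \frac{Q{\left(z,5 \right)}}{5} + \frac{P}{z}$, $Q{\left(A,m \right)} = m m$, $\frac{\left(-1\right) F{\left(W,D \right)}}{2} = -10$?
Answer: $\frac{461}{11} \approx 41.909$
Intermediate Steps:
$F{\left(W,D \right)} = 20$ ($F{\left(W,D \right)} = \left(-2\right) \left(-10\right) = 20$)
$Q{\left(A,m \right)} = m^{2}$
$E{\left(P,z \right)} = 15 + \frac{3 P}{z}$ ($E{\left(P,z \right)} = 3 \left(\frac{5^{2}}{5} + \frac{P}{z}\right) = 3 \left(25 \cdot \frac{1}{5} + \frac{P}{z}\right) = 3 \left(5 + \frac{P}{z}\right) = 15 + \frac{3 P}{z}$)
$K = - \frac{461}{165}$ ($K = 9 - \frac{\left(15 + \frac{3 \cdot \frac{14}{10}}{11}\right) + 20}{3} = 9 - \frac{\left(15 + 3 \cdot 14 \cdot \frac{1}{10} \cdot \frac{1}{11}\right) + 20}{3} = 9 - \frac{\left(15 + 3 \cdot \frac{7}{5} \cdot \frac{1}{11}\right) + 20}{3} = 9 - \frac{\left(15 + \frac{21}{55}\right) + 20}{3} = 9 - \frac{\frac{846}{55} + 20}{3} = 9 - \frac{1946}{165} = - \frac{461}{165} \approx -2.7939$)
$\left(-3\right) \left(-5\right) T{\left(-3,-1 \right)} K = \left(-3\right) \left(-5\right) \left(-1\right) \left(- \frac{461}{165}\right) = 15 \left(-1\right) \left(- \frac{461}{165}\right) = \left(-15\right) \left(- \frac{461}{165}\right) = \frac{461}{11}$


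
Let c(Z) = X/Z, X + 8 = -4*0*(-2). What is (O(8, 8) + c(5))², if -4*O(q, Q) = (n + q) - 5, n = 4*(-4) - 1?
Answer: 361/100 ≈ 3.6100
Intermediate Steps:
n = -17 (n = -16 - 1 = -17)
O(q, Q) = 11/2 - q/4 (O(q, Q) = -((-17 + q) - 5)/4 = -(-22 + q)/4 = 11/2 - q/4)
X = -8 (X = -8 - 4*0*(-2) = -8 + 0*(-2) = -8 + 0 = -8)
c(Z) = -8/Z
(O(8, 8) + c(5))² = ((11/2 - ¼*8) - 8/5)² = ((11/2 - 2) - 8*⅕)² = (7/2 - 8/5)² = (19/10)² = 361/100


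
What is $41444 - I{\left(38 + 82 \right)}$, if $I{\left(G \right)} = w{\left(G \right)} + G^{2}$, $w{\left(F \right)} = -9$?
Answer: $27053$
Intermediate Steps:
$I{\left(G \right)} = -9 + G^{2}$
$41444 - I{\left(38 + 82 \right)} = 41444 - \left(-9 + \left(38 + 82\right)^{2}\right) = 41444 - \left(-9 + 120^{2}\right) = 41444 - \left(-9 + 14400\right) = 41444 - 14391 = 27053$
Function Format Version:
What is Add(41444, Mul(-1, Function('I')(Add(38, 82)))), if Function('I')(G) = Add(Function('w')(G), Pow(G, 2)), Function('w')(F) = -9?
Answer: 27053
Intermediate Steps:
Function('I')(G) = Add(-9, Pow(G, 2))
Add(41444, Mul(-1, Function('I')(Add(38, 82)))) = Add(41444, Mul(-1, Add(-9, Pow(Add(38, 82), 2)))) = Add(41444, Mul(-1, Add(-9, Pow(120, 2)))) = Add(41444, Mul(-1, Add(-9, 14400))) = Add(41444, Mul(-1, 14391)) = Add(41444, -14391) = 27053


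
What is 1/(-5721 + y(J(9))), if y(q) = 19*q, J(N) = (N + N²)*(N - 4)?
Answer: 1/2829 ≈ 0.00035348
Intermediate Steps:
J(N) = (-4 + N)*(N + N²) (J(N) = (N + N²)*(-4 + N) = (-4 + N)*(N + N²))
1/(-5721 + y(J(9))) = 1/(-5721 + 19*(9*(-4 + 9² - 3*9))) = 1/(-5721 + 19*(9*(-4 + 81 - 27))) = 1/(-5721 + 19*(9*50)) = 1/(-5721 + 19*450) = 1/(-5721 + 8550) = 1/2829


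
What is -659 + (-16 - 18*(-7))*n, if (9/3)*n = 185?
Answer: 18373/3 ≈ 6124.3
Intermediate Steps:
n = 185/3 (n = (⅓)*185 = 185/3 ≈ 61.667)
-659 + (-16 - 18*(-7))*n = -659 + (-16 - 18*(-7))*(185/3) = -659 + (-16 + 126)*(185/3) = -659 + 110*(185/3) = -659 + 20350/3 = 18373/3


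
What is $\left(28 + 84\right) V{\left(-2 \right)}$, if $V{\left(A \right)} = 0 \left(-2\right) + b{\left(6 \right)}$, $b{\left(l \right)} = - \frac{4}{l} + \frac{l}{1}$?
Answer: $\frac{1792}{3} \approx 597.33$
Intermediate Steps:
$b{\left(l \right)} = l - \frac{4}{l}$ ($b{\left(l \right)} = - \frac{4}{l} + l 1 = - \frac{4}{l} + l = l - \frac{4}{l}$)
$V{\left(A \right)} = \frac{16}{3}$ ($V{\left(A \right)} = 0 \left(-2\right) + \left(6 - \frac{4}{6}\right) = 0 + \left(6 - \frac{2}{3}\right) = 0 + \frac{16}{3} = \frac{16}{3}$)
$\left(28 + 84\right) V{\left(-2 \right)} = \left(28 + 84\right) \frac{16}{3} = 112 \cdot \frac{16}{3} = \frac{1792}{3}$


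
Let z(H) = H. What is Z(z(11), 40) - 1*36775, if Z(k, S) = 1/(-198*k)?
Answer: -80095951/2178 ≈ -36775.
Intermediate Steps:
Z(k, S) = -1/(198*k)
Z(z(11), 40) - 1*36775 = -1/198/11 - 1*36775 = -1/198*1/11 - 36775 = -1/2178 - 36775 = -80095951/2178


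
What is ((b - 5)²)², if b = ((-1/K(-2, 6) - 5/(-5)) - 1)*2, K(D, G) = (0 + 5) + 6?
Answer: 10556001/14641 ≈ 720.99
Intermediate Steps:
K(D, G) = 11 (K(D, G) = 5 + 6 = 11)
b = -2/11 (b = ((-1/11 - 5/(-5)) - 1)*2 = ((-1*1/11 - 5*(-⅕)) - 1)*2 = ((-1/11 + 1) - 1)*2 = (10/11 - 1)*2 = -1/11*2 = -2/11 ≈ -0.18182)
((b - 5)²)² = ((-2/11 - 5)²)² = ((-57/11)²)² = (3249/121)² = 10556001/14641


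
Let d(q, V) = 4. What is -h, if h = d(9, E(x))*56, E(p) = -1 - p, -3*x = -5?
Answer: -224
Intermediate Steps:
x = 5/3 (x = -⅓*(-5) = 5/3 ≈ 1.6667)
h = 224 (h = 4*56 = 224)
-h = -1*224 = -224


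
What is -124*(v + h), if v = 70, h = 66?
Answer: -16864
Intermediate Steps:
-124*(v + h) = -124*(70 + 66) = -124*136 = -16864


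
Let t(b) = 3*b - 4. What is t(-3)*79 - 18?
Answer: -1045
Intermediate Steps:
t(b) = -4 + 3*b
t(-3)*79 - 18 = (-4 + 3*(-3))*79 - 18 = (-4 - 9)*79 - 18 = -13*79 - 18 = -1027 - 18 = -1045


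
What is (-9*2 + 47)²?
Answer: 841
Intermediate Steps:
(-9*2 + 47)² = (-18 + 47)² = 29² = 841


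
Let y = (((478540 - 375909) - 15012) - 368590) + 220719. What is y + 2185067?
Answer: 2124815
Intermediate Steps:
y = -60252 (y = ((102631 - 15012) - 368590) + 220719 = (87619 - 368590) + 220719 = -280971 + 220719 = -60252)
y + 2185067 = -60252 + 2185067 = 2124815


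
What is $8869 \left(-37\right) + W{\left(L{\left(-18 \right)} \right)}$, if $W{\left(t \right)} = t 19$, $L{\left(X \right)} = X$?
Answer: $-328495$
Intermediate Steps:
$W{\left(t \right)} = 19 t$
$8869 \left(-37\right) + W{\left(L{\left(-18 \right)} \right)} = 8869 \left(-37\right) + 19 \left(-18\right) = -328153 - 342 = -328495$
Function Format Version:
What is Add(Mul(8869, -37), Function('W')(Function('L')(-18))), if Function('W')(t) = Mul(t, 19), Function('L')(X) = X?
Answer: -328495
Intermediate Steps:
Function('W')(t) = Mul(19, t)
Add(Mul(8869, -37), Function('W')(Function('L')(-18))) = Add(Mul(8869, -37), Mul(19, -18)) = Add(-328153, -342) = -328495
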